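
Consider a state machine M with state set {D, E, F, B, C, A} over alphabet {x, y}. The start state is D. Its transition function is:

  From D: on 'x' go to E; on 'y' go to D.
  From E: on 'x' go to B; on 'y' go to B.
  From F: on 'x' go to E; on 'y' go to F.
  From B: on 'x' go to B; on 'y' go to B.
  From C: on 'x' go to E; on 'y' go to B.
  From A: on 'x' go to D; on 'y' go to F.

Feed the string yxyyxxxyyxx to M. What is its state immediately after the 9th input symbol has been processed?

Trace: D -y-> D -x-> E -y-> B -y-> B -x-> B -x-> B -x-> B -y-> B -y-> B
After 9 symbols: B.

B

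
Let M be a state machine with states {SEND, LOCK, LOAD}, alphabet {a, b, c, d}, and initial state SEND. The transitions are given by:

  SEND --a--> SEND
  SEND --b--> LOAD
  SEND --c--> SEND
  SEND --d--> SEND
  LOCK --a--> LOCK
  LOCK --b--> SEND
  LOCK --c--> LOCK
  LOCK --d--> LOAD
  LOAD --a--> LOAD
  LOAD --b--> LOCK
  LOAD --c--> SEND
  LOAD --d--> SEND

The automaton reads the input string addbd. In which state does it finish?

Trace: SEND -a-> SEND -d-> SEND -d-> SEND -b-> LOAD -d-> SEND

SEND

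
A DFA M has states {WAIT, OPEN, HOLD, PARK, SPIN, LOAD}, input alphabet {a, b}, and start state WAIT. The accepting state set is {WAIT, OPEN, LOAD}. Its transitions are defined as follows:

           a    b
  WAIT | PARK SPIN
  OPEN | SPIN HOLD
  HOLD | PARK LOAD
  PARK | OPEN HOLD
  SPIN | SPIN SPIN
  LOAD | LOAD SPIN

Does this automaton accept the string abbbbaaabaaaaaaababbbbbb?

No

start at WAIT
read 'a': WAIT → PARK
read 'b': PARK → HOLD
read 'b': HOLD → LOAD
read 'b': LOAD → SPIN
read 'b': SPIN → SPIN
read 'a': SPIN → SPIN
read 'a': SPIN → SPIN
read 'a': SPIN → SPIN
read 'b': SPIN → SPIN
read 'a': SPIN → SPIN
read 'a': SPIN → SPIN
read 'a': SPIN → SPIN
read 'a': SPIN → SPIN
read 'a': SPIN → SPIN
read 'a': SPIN → SPIN
read 'a': SPIN → SPIN
read 'b': SPIN → SPIN
read 'a': SPIN → SPIN
read 'b': SPIN → SPIN
read 'b': SPIN → SPIN
read 'b': SPIN → SPIN
read 'b': SPIN → SPIN
read 'b': SPIN → SPIN
read 'b': SPIN → SPIN
End state SPIN is not accepting.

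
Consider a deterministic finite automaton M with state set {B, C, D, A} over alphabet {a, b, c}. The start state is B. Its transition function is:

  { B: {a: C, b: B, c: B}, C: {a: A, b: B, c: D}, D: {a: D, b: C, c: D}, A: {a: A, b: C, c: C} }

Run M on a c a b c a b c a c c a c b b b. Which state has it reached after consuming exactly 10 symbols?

D

start at B
read 'a': B → C
read 'c': C → D
read 'a': D → D
read 'b': D → C
read 'c': C → D
read 'a': D → D
read 'b': D → C
read 'c': C → D
read 'a': D → D
read 'c': D → D
After 10 symbols: D.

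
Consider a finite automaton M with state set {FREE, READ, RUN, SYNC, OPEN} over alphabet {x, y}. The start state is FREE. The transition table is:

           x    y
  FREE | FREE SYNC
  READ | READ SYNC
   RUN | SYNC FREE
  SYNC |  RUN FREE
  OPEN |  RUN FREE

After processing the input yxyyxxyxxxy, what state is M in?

start at FREE
read 'y': FREE → SYNC
read 'x': SYNC → RUN
read 'y': RUN → FREE
read 'y': FREE → SYNC
read 'x': SYNC → RUN
read 'x': RUN → SYNC
read 'y': SYNC → FREE
read 'x': FREE → FREE
read 'x': FREE → FREE
read 'x': FREE → FREE
read 'y': FREE → SYNC

SYNC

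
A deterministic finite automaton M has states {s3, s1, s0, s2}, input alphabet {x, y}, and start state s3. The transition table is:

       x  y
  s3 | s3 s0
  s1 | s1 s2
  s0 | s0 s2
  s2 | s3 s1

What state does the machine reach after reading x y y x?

s3

Trace: s3 -x-> s3 -y-> s0 -y-> s2 -x-> s3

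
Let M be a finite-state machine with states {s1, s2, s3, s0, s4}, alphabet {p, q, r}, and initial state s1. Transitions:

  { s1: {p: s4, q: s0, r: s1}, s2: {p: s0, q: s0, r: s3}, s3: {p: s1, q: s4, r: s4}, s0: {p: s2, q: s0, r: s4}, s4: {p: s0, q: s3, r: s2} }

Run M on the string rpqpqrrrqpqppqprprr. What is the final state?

Trace: s1 -r-> s1 -p-> s4 -q-> s3 -p-> s1 -q-> s0 -r-> s4 -r-> s2 -r-> s3 -q-> s4 -p-> s0 -q-> s0 -p-> s2 -p-> s0 -q-> s0 -p-> s2 -r-> s3 -p-> s1 -r-> s1 -r-> s1

s1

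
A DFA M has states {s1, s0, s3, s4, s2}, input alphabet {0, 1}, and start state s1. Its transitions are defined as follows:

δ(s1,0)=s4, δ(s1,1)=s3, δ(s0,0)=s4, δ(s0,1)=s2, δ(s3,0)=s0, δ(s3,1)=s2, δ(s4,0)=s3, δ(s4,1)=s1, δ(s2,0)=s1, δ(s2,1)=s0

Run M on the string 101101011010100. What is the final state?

s4

start at s1
read '1': s1 → s3
read '0': s3 → s0
read '1': s0 → s2
read '1': s2 → s0
read '0': s0 → s4
read '1': s4 → s1
read '0': s1 → s4
read '1': s4 → s1
read '1': s1 → s3
read '0': s3 → s0
read '1': s0 → s2
read '0': s2 → s1
read '1': s1 → s3
read '0': s3 → s0
read '0': s0 → s4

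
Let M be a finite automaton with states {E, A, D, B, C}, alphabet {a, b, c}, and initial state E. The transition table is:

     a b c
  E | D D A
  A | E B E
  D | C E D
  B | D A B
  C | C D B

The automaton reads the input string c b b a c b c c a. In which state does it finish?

start at E
read 'c': E → A
read 'b': A → B
read 'b': B → A
read 'a': A → E
read 'c': E → A
read 'b': A → B
read 'c': B → B
read 'c': B → B
read 'a': B → D

D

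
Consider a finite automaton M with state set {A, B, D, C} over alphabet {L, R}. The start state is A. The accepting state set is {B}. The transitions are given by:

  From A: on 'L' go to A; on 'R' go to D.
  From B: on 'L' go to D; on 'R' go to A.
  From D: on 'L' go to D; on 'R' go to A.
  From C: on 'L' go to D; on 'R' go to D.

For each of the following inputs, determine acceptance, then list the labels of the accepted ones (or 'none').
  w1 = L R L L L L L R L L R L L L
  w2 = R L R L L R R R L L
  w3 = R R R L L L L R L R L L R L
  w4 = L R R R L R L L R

w1: A → A → D → D → D → D → D → D → A → A → A → D → D → D → D  → end D, rejected
w2: A → D → D → A → A → A → D → A → D → D → D  → end D, rejected
w3: A → D → A → D → D → D → D → D → A → A → D → D → D → A → A  → end A, rejected
w4: A → A → D → A → D → D → A → A → A → D  → end D, rejected

none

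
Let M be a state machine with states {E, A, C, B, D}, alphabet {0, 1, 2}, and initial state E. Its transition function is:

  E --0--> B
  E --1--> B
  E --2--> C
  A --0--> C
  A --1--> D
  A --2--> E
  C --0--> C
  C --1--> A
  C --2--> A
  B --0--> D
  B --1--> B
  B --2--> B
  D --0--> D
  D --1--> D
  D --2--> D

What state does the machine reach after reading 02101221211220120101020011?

D

start at E
read '0': E → B
read '2': B → B
read '1': B → B
read '0': B → D
read '1': D → D
read '2': D → D
read '2': D → D
read '1': D → D
read '2': D → D
read '1': D → D
read '1': D → D
read '2': D → D
read '2': D → D
read '0': D → D
read '1': D → D
read '2': D → D
read '0': D → D
read '1': D → D
read '0': D → D
read '1': D → D
read '0': D → D
read '2': D → D
read '0': D → D
read '0': D → D
read '1': D → D
read '1': D → D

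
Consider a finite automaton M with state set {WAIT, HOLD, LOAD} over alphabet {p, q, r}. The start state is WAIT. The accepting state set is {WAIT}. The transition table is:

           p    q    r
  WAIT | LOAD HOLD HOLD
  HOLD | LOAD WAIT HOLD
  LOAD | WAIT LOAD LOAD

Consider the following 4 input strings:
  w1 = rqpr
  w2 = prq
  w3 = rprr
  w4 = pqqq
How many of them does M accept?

w1:
  start at WAIT
  read 'r': WAIT → HOLD
  read 'q': HOLD → WAIT
  read 'p': WAIT → LOAD
  read 'r': LOAD → LOAD
  end LOAD, rejected
w2:
  start at WAIT
  read 'p': WAIT → LOAD
  read 'r': LOAD → LOAD
  read 'q': LOAD → LOAD
  end LOAD, rejected
w3:
  start at WAIT
  read 'r': WAIT → HOLD
  read 'p': HOLD → LOAD
  read 'r': LOAD → LOAD
  read 'r': LOAD → LOAD
  end LOAD, rejected
w4:
  start at WAIT
  read 'p': WAIT → LOAD
  read 'q': LOAD → LOAD
  read 'q': LOAD → LOAD
  read 'q': LOAD → LOAD
  end LOAD, rejected

0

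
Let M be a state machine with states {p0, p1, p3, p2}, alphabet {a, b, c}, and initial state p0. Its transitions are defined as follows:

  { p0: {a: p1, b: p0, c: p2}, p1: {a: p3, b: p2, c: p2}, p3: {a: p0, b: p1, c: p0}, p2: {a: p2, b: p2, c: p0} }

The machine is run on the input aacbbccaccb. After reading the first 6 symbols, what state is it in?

p0 → p1 → p3 → p0 → p0 → p0 → p2
After 6 symbols: p2.

p2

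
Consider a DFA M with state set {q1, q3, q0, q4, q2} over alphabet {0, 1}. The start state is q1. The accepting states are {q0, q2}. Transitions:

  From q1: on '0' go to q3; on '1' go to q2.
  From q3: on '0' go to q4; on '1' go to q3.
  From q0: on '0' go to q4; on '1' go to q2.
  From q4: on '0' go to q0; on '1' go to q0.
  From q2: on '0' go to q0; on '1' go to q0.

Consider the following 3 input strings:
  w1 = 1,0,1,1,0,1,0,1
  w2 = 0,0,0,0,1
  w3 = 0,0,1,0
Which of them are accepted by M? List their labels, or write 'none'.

w1, w2

w1: q1 → q2 → q0 → q2 → q0 → q4 → q0 → q4 → q0  → end q0, accepted
w2: q1 → q3 → q4 → q0 → q4 → q0  → end q0, accepted
w3: q1 → q3 → q4 → q0 → q4  → end q4, rejected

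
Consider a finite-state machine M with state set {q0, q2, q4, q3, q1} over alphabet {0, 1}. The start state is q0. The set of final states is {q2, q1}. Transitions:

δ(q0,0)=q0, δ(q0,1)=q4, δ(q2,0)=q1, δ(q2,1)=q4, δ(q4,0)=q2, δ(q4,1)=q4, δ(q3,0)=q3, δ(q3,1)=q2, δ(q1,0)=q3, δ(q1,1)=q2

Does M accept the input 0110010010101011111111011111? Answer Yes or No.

No

start at q0
read '0': q0 → q0
read '1': q0 → q4
read '1': q4 → q4
read '0': q4 → q2
read '0': q2 → q1
read '1': q1 → q2
read '0': q2 → q1
read '0': q1 → q3
read '1': q3 → q2
read '0': q2 → q1
read '1': q1 → q2
read '0': q2 → q1
read '1': q1 → q2
read '0': q2 → q1
read '1': q1 → q2
read '1': q2 → q4
read '1': q4 → q4
read '1': q4 → q4
read '1': q4 → q4
read '1': q4 → q4
read '1': q4 → q4
read '1': q4 → q4
read '0': q4 → q2
read '1': q2 → q4
read '1': q4 → q4
read '1': q4 → q4
read '1': q4 → q4
read '1': q4 → q4
End state q4 is not accepting.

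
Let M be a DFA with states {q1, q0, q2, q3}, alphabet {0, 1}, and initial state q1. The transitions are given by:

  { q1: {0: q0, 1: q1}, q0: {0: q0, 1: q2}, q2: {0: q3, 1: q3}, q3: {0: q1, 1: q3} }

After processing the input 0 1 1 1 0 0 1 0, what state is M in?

q3

Trace: q1 -0-> q0 -1-> q2 -1-> q3 -1-> q3 -0-> q1 -0-> q0 -1-> q2 -0-> q3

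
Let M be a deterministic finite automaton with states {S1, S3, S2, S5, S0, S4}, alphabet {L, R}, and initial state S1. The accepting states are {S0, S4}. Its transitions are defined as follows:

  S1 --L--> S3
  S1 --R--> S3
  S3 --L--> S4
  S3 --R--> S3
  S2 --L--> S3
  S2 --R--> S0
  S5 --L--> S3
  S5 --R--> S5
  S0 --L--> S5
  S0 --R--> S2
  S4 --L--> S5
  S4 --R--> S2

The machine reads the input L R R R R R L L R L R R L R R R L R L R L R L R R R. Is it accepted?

No

start at S1
read 'L': S1 → S3
read 'R': S3 → S3
read 'R': S3 → S3
read 'R': S3 → S3
read 'R': S3 → S3
read 'R': S3 → S3
read 'L': S3 → S4
read 'L': S4 → S5
read 'R': S5 → S5
read 'L': S5 → S3
read 'R': S3 → S3
read 'R': S3 → S3
read 'L': S3 → S4
read 'R': S4 → S2
read 'R': S2 → S0
read 'R': S0 → S2
read 'L': S2 → S3
read 'R': S3 → S3
read 'L': S3 → S4
read 'R': S4 → S2
read 'L': S2 → S3
read 'R': S3 → S3
read 'L': S3 → S4
read 'R': S4 → S2
read 'R': S2 → S0
read 'R': S0 → S2
End state S2 is not accepting.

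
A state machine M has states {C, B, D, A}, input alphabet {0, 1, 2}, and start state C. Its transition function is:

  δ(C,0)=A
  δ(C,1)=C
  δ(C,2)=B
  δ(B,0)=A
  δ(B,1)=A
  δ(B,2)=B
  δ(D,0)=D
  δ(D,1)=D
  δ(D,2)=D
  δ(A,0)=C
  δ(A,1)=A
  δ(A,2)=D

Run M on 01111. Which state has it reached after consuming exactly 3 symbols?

A

C → A → A → A
After 3 symbols: A.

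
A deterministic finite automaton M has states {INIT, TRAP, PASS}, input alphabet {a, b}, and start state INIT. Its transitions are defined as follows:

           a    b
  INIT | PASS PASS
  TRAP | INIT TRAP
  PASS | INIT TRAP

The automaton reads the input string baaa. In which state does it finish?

INIT

Trace: INIT -b-> PASS -a-> INIT -a-> PASS -a-> INIT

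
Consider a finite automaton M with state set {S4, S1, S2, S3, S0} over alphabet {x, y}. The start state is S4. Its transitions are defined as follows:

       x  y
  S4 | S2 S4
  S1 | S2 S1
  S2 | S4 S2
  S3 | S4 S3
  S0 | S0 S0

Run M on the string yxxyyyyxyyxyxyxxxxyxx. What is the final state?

S2

S4 → S4 → S2 → S4 → S4 → S4 → S4 → S4 → S2 → S2 → S2 → S4 → S4 → S2 → S2 → S4 → S2 → S4 → S2 → S2 → S4 → S2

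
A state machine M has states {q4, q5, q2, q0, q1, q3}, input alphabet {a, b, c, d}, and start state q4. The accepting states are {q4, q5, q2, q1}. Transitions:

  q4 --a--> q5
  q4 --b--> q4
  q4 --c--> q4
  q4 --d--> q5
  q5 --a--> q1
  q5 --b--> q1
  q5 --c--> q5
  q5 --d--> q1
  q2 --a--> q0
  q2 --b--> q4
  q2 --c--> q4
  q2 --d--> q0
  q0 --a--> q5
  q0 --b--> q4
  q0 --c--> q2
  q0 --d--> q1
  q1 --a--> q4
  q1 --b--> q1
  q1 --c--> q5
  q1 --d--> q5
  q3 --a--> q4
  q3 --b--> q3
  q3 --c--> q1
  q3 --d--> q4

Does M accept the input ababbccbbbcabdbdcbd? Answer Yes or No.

Yes

q4 → q5 → q1 → q4 → q4 → q4 → q4 → q4 → q4 → q4 → q4 → q4 → q5 → q1 → q5 → q1 → q5 → q5 → q1 → q5
End state q5 is accepting.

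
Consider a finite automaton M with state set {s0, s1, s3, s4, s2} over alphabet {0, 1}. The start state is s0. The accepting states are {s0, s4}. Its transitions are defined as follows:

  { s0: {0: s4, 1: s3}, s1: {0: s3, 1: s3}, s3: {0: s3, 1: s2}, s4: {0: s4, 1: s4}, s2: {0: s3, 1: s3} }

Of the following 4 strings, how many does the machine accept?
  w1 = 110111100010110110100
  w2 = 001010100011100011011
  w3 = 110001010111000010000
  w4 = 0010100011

w1:
  start at s0
  read '1': s0 → s3
  read '1': s3 → s2
  read '0': s2 → s3
  read '1': s3 → s2
  read '1': s2 → s3
  read '1': s3 → s2
  read '1': s2 → s3
  read '0': s3 → s3
  read '0': s3 → s3
  read '0': s3 → s3
  read '1': s3 → s2
  read '0': s2 → s3
  read '1': s3 → s2
  read '1': s2 → s3
  read '0': s3 → s3
  read '1': s3 → s2
  read '1': s2 → s3
  read '0': s3 → s3
  read '1': s3 → s2
  read '0': s2 → s3
  read '0': s3 → s3
  end s3, rejected
w2:
  start at s0
  read '0': s0 → s4
  read '0': s4 → s4
  read '1': s4 → s4
  read '0': s4 → s4
  read '1': s4 → s4
  read '0': s4 → s4
  read '1': s4 → s4
  read '0': s4 → s4
  read '0': s4 → s4
  read '0': s4 → s4
  read '1': s4 → s4
  read '1': s4 → s4
  read '1': s4 → s4
  read '0': s4 → s4
  read '0': s4 → s4
  read '0': s4 → s4
  read '1': s4 → s4
  read '1': s4 → s4
  read '0': s4 → s4
  read '1': s4 → s4
  read '1': s4 → s4
  end s4, accepted
w3:
  start at s0
  read '1': s0 → s3
  read '1': s3 → s2
  read '0': s2 → s3
  read '0': s3 → s3
  read '0': s3 → s3
  read '1': s3 → s2
  read '0': s2 → s3
  read '1': s3 → s2
  read '0': s2 → s3
  read '1': s3 → s2
  read '1': s2 → s3
  read '1': s3 → s2
  read '0': s2 → s3
  read '0': s3 → s3
  read '0': s3 → s3
  read '0': s3 → s3
  read '1': s3 → s2
  read '0': s2 → s3
  read '0': s3 → s3
  read '0': s3 → s3
  read '0': s3 → s3
  end s3, rejected
w4:
  start at s0
  read '0': s0 → s4
  read '0': s4 → s4
  read '1': s4 → s4
  read '0': s4 → s4
  read '1': s4 → s4
  read '0': s4 → s4
  read '0': s4 → s4
  read '0': s4 → s4
  read '1': s4 → s4
  read '1': s4 → s4
  end s4, accepted

2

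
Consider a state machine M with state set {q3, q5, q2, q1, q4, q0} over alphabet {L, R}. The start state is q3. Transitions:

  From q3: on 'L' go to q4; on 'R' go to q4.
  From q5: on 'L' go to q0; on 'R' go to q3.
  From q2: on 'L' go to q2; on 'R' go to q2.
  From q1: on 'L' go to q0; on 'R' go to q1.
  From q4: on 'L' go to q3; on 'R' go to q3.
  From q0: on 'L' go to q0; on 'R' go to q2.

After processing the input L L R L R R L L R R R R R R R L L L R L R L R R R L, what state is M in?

q3

q3 → q4 → q3 → q4 → q3 → q4 → q3 → q4 → q3 → q4 → q3 → q4 → q3 → q4 → q3 → q4 → q3 → q4 → q3 → q4 → q3 → q4 → q3 → q4 → q3 → q4 → q3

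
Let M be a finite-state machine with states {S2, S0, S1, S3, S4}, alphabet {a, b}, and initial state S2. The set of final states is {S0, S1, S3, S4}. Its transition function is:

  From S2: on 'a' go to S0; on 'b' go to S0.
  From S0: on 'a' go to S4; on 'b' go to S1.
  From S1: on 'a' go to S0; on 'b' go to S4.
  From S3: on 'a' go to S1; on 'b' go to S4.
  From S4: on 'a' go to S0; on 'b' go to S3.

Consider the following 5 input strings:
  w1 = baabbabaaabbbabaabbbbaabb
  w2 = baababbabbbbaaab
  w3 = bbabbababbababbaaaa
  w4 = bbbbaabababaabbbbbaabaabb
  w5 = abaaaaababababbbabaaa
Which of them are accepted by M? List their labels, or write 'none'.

w1, w2, w3, w4, w5

w1: Trace: S2 -b-> S0 -a-> S4 -a-> S0 -b-> S1 -b-> S4 -a-> S0 -b-> S1 -a-> S0 -a-> S4 -a-> S0 -b-> S1 -b-> S4 -b-> S3 -a-> S1 -b-> S4 -a-> S0 -a-> S4 -b-> S3 -b-> S4 -b-> S3 -b-> S4 -a-> S0 -a-> S4 -b-> S3 -b-> S4  → end S4, accepted
w2: Trace: S2 -b-> S0 -a-> S4 -a-> S0 -b-> S1 -a-> S0 -b-> S1 -b-> S4 -a-> S0 -b-> S1 -b-> S4 -b-> S3 -b-> S4 -a-> S0 -a-> S4 -a-> S0 -b-> S1  → end S1, accepted
w3: Trace: S2 -b-> S0 -b-> S1 -a-> S0 -b-> S1 -b-> S4 -a-> S0 -b-> S1 -a-> S0 -b-> S1 -b-> S4 -a-> S0 -b-> S1 -a-> S0 -b-> S1 -b-> S4 -a-> S0 -a-> S4 -a-> S0 -a-> S4  → end S4, accepted
w4: Trace: S2 -b-> S0 -b-> S1 -b-> S4 -b-> S3 -a-> S1 -a-> S0 -b-> S1 -a-> S0 -b-> S1 -a-> S0 -b-> S1 -a-> S0 -a-> S4 -b-> S3 -b-> S4 -b-> S3 -b-> S4 -b-> S3 -a-> S1 -a-> S0 -b-> S1 -a-> S0 -a-> S4 -b-> S3 -b-> S4  → end S4, accepted
w5: Trace: S2 -a-> S0 -b-> S1 -a-> S0 -a-> S4 -a-> S0 -a-> S4 -a-> S0 -b-> S1 -a-> S0 -b-> S1 -a-> S0 -b-> S1 -a-> S0 -b-> S1 -b-> S4 -b-> S3 -a-> S1 -b-> S4 -a-> S0 -a-> S4 -a-> S0  → end S0, accepted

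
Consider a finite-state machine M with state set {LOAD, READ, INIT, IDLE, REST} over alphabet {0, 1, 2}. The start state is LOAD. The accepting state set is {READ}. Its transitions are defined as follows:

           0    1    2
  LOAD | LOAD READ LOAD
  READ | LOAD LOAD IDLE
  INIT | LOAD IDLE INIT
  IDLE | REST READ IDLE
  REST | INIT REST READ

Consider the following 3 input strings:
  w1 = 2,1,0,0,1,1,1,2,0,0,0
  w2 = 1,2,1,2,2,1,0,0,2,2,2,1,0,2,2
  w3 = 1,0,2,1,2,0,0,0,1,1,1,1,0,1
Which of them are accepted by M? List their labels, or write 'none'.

w3

w1: Trace: LOAD -2-> LOAD -1-> READ -0-> LOAD -0-> LOAD -1-> READ -1-> LOAD -1-> READ -2-> IDLE -0-> REST -0-> INIT -0-> LOAD  → end LOAD, rejected
w2: Trace: LOAD -1-> READ -2-> IDLE -1-> READ -2-> IDLE -2-> IDLE -1-> READ -0-> LOAD -0-> LOAD -2-> LOAD -2-> LOAD -2-> LOAD -1-> READ -0-> LOAD -2-> LOAD -2-> LOAD  → end LOAD, rejected
w3: Trace: LOAD -1-> READ -0-> LOAD -2-> LOAD -1-> READ -2-> IDLE -0-> REST -0-> INIT -0-> LOAD -1-> READ -1-> LOAD -1-> READ -1-> LOAD -0-> LOAD -1-> READ  → end READ, accepted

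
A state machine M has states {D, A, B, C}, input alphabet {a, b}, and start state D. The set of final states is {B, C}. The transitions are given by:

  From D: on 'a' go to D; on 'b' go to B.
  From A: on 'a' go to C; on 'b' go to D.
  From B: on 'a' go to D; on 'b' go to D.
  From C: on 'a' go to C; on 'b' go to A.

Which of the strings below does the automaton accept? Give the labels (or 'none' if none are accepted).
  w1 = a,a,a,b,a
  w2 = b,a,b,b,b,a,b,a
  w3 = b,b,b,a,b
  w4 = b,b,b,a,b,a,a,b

w3, w4

w1: Trace: D -a-> D -a-> D -a-> D -b-> B -a-> D  → end D, rejected
w2: Trace: D -b-> B -a-> D -b-> B -b-> D -b-> B -a-> D -b-> B -a-> D  → end D, rejected
w3: Trace: D -b-> B -b-> D -b-> B -a-> D -b-> B  → end B, accepted
w4: Trace: D -b-> B -b-> D -b-> B -a-> D -b-> B -a-> D -a-> D -b-> B  → end B, accepted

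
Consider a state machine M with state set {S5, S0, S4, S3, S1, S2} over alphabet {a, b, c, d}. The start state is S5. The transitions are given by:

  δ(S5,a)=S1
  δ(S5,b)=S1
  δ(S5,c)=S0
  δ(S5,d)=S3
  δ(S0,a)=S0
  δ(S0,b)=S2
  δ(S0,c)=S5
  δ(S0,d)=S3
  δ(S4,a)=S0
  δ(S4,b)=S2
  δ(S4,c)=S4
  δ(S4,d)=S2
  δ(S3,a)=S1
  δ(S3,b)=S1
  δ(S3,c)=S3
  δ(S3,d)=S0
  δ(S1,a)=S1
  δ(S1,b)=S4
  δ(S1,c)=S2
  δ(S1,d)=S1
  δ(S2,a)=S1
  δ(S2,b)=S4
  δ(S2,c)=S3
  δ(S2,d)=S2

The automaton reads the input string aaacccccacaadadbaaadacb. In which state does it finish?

S4

S5 → S1 → S1 → S1 → S2 → S3 → S3 → S3 → S3 → S1 → S2 → S1 → S1 → S1 → S1 → S1 → S4 → S0 → S0 → S0 → S3 → S1 → S2 → S4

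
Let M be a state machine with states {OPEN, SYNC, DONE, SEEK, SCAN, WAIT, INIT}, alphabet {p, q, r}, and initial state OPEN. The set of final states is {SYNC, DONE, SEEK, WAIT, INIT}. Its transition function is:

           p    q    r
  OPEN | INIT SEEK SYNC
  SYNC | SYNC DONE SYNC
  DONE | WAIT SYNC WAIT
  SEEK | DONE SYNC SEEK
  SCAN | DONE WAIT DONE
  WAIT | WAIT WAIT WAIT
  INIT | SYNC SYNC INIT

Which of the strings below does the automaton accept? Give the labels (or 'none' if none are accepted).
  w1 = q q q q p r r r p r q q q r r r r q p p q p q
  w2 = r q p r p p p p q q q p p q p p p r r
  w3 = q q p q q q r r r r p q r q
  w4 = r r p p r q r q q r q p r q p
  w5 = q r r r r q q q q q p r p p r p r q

w1: OPEN → SEEK → SYNC → DONE → SYNC → SYNC → SYNC → SYNC → SYNC → SYNC → SYNC → DONE → SYNC → DONE → WAIT → WAIT → WAIT → WAIT → WAIT → WAIT → WAIT → WAIT → WAIT → WAIT  → end WAIT, accepted
w2: OPEN → SYNC → DONE → WAIT → WAIT → WAIT → WAIT → WAIT → WAIT → WAIT → WAIT → WAIT → WAIT → WAIT → WAIT → WAIT → WAIT → WAIT → WAIT → WAIT  → end WAIT, accepted
w3: OPEN → SEEK → SYNC → SYNC → DONE → SYNC → DONE → WAIT → WAIT → WAIT → WAIT → WAIT → WAIT → WAIT → WAIT  → end WAIT, accepted
w4: OPEN → SYNC → SYNC → SYNC → SYNC → SYNC → DONE → WAIT → WAIT → WAIT → WAIT → WAIT → WAIT → WAIT → WAIT → WAIT  → end WAIT, accepted
w5: OPEN → SEEK → SEEK → SEEK → SEEK → SEEK → SYNC → DONE → SYNC → DONE → SYNC → SYNC → SYNC → SYNC → SYNC → SYNC → SYNC → SYNC → DONE  → end DONE, accepted

w1, w2, w3, w4, w5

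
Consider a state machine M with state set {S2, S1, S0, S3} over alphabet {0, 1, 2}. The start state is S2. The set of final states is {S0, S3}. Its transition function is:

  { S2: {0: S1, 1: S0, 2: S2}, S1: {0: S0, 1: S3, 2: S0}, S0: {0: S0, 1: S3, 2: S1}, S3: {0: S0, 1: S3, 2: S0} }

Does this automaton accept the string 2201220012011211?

start at S2
read '2': S2 → S2
read '2': S2 → S2
read '0': S2 → S1
read '1': S1 → S3
read '2': S3 → S0
read '2': S0 → S1
read '0': S1 → S0
read '0': S0 → S0
read '1': S0 → S3
read '2': S3 → S0
read '0': S0 → S0
read '1': S0 → S3
read '1': S3 → S3
read '2': S3 → S0
read '1': S0 → S3
read '1': S3 → S3
End state S3 is accepting.

Yes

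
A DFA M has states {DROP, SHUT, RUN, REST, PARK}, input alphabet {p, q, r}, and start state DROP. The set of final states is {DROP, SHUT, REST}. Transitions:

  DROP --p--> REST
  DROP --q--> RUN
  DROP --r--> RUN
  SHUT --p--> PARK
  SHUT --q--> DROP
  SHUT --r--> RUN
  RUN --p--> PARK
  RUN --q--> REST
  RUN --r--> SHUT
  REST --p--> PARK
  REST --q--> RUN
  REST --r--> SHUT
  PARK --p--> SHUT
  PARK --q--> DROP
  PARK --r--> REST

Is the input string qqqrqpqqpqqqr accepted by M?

Trace: DROP -q-> RUN -q-> REST -q-> RUN -r-> SHUT -q-> DROP -p-> REST -q-> RUN -q-> REST -p-> PARK -q-> DROP -q-> RUN -q-> REST -r-> SHUT
End state SHUT is accepting.

Yes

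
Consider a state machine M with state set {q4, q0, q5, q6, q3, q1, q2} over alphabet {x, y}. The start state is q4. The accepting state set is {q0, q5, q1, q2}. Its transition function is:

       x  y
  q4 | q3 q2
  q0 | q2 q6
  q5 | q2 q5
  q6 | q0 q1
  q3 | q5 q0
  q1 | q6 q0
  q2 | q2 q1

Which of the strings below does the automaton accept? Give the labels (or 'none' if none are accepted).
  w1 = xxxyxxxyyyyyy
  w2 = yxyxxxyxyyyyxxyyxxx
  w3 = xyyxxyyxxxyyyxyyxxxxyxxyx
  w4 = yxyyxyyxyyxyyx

w2, w3, w4

w1: q4 → q3 → q5 → q2 → q1 → q6 → q0 → q2 → q1 → q0 → q6 → q1 → q0 → q6  → end q6, rejected
w2: q4 → q2 → q2 → q1 → q6 → q0 → q2 → q1 → q6 → q1 → q0 → q6 → q1 → q6 → q0 → q6 → q1 → q6 → q0 → q2  → end q2, accepted
w3: q4 → q3 → q0 → q6 → q0 → q2 → q1 → q0 → q2 → q2 → q2 → q1 → q0 → q6 → q0 → q6 → q1 → q6 → q0 → q2 → q2 → q1 → q6 → q0 → q6 → q0  → end q0, accepted
w4: q4 → q2 → q2 → q1 → q0 → q2 → q1 → q0 → q2 → q1 → q0 → q2 → q1 → q0 → q2  → end q2, accepted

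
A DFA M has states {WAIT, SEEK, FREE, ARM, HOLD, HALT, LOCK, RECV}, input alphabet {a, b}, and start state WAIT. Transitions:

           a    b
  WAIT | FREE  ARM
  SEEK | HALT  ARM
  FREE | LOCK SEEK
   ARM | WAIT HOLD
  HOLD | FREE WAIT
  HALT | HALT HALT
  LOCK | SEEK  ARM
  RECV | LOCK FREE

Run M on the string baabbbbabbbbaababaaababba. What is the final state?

Trace: WAIT -b-> ARM -a-> WAIT -a-> FREE -b-> SEEK -b-> ARM -b-> HOLD -b-> WAIT -a-> FREE -b-> SEEK -b-> ARM -b-> HOLD -b-> WAIT -a-> FREE -a-> LOCK -b-> ARM -a-> WAIT -b-> ARM -a-> WAIT -a-> FREE -a-> LOCK -b-> ARM -a-> WAIT -b-> ARM -b-> HOLD -a-> FREE

FREE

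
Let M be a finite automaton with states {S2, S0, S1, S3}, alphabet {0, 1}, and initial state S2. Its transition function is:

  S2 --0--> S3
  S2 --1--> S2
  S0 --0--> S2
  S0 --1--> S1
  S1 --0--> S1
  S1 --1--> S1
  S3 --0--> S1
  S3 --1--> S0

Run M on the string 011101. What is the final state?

S1

start at S2
read '0': S2 → S3
read '1': S3 → S0
read '1': S0 → S1
read '1': S1 → S1
read '0': S1 → S1
read '1': S1 → S1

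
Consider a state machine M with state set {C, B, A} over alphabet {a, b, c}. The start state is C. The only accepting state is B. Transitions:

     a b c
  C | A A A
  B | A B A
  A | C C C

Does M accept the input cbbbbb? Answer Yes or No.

No

start at C
read 'c': C → A
read 'b': A → C
read 'b': C → A
read 'b': A → C
read 'b': C → A
read 'b': A → C
End state C is not accepting.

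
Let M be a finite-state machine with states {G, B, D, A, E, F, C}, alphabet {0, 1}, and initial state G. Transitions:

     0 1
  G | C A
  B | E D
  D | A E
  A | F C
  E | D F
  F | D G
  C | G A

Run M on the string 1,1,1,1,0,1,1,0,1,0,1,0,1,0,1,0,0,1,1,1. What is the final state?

A

G → A → C → A → C → G → A → C → G → A → F → G → C → A → F → G → C → G → A → C → A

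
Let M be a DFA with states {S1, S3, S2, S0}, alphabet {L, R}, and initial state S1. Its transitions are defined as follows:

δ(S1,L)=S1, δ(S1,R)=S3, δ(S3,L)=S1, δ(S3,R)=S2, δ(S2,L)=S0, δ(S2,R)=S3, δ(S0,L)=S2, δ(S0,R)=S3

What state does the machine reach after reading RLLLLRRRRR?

start at S1
read 'R': S1 → S3
read 'L': S3 → S1
read 'L': S1 → S1
read 'L': S1 → S1
read 'L': S1 → S1
read 'R': S1 → S3
read 'R': S3 → S2
read 'R': S2 → S3
read 'R': S3 → S2
read 'R': S2 → S3

S3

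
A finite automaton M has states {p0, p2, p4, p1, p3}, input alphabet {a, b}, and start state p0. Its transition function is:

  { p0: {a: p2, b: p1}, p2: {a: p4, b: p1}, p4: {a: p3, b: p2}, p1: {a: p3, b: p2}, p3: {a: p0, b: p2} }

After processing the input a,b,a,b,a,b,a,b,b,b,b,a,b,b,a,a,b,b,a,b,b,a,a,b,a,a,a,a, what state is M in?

p4

start at p0
read 'a': p0 → p2
read 'b': p2 → p1
read 'a': p1 → p3
read 'b': p3 → p2
read 'a': p2 → p4
read 'b': p4 → p2
read 'a': p2 → p4
read 'b': p4 → p2
read 'b': p2 → p1
read 'b': p1 → p2
read 'b': p2 → p1
read 'a': p1 → p3
read 'b': p3 → p2
read 'b': p2 → p1
read 'a': p1 → p3
read 'a': p3 → p0
read 'b': p0 → p1
read 'b': p1 → p2
read 'a': p2 → p4
read 'b': p4 → p2
read 'b': p2 → p1
read 'a': p1 → p3
read 'a': p3 → p0
read 'b': p0 → p1
read 'a': p1 → p3
read 'a': p3 → p0
read 'a': p0 → p2
read 'a': p2 → p4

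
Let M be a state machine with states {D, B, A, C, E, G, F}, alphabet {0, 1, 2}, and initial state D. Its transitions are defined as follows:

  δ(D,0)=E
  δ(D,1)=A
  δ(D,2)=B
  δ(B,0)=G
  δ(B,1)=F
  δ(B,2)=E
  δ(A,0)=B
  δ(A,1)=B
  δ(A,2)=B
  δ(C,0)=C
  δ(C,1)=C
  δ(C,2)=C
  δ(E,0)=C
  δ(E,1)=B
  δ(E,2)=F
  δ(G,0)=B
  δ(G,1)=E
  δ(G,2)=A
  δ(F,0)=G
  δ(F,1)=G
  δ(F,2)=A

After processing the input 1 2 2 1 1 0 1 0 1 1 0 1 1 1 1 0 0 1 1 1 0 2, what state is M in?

C

start at D
read '1': D → A
read '2': A → B
read '2': B → E
read '1': E → B
read '1': B → F
read '0': F → G
read '1': G → E
read '0': E → C
read '1': C → C
read '1': C → C
read '0': C → C
read '1': C → C
read '1': C → C
read '1': C → C
read '1': C → C
read '0': C → C
read '0': C → C
read '1': C → C
read '1': C → C
read '1': C → C
read '0': C → C
read '2': C → C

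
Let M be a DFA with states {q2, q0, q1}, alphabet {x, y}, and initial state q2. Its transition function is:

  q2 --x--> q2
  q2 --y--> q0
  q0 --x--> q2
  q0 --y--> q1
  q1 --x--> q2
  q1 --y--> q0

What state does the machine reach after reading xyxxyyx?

Trace: q2 -x-> q2 -y-> q0 -x-> q2 -x-> q2 -y-> q0 -y-> q1 -x-> q2

q2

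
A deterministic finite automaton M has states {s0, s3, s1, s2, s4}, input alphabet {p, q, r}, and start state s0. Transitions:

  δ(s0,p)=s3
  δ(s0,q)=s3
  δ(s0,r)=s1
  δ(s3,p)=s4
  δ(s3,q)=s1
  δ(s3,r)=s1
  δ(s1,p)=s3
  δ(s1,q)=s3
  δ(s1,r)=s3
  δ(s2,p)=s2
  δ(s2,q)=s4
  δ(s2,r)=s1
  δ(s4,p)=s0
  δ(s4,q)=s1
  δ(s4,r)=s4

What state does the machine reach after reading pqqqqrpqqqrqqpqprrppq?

start at s0
read 'p': s0 → s3
read 'q': s3 → s1
read 'q': s1 → s3
read 'q': s3 → s1
read 'q': s1 → s3
read 'r': s3 → s1
read 'p': s1 → s3
read 'q': s3 → s1
read 'q': s1 → s3
read 'q': s3 → s1
read 'r': s1 → s3
read 'q': s3 → s1
read 'q': s1 → s3
read 'p': s3 → s4
read 'q': s4 → s1
read 'p': s1 → s3
read 'r': s3 → s1
read 'r': s1 → s3
read 'p': s3 → s4
read 'p': s4 → s0
read 'q': s0 → s3

s3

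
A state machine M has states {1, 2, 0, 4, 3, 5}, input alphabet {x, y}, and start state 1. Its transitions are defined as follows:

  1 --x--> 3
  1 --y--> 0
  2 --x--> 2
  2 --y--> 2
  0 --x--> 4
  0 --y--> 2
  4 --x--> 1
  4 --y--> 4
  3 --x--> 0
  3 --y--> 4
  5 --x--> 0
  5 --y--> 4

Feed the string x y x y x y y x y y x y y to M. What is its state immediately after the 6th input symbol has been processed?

4

Trace: 1 -x-> 3 -y-> 4 -x-> 1 -y-> 0 -x-> 4 -y-> 4
After 6 symbols: 4.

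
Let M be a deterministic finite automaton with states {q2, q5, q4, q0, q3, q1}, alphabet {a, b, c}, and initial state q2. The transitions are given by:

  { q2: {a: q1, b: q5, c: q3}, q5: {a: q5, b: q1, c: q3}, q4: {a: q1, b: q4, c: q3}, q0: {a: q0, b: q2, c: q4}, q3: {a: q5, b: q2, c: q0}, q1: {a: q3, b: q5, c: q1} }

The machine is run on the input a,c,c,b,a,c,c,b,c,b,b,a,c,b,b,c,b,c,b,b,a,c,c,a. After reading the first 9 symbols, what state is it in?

q3

Trace: q2 -a-> q1 -c-> q1 -c-> q1 -b-> q5 -a-> q5 -c-> q3 -c-> q0 -b-> q2 -c-> q3
After 9 symbols: q3.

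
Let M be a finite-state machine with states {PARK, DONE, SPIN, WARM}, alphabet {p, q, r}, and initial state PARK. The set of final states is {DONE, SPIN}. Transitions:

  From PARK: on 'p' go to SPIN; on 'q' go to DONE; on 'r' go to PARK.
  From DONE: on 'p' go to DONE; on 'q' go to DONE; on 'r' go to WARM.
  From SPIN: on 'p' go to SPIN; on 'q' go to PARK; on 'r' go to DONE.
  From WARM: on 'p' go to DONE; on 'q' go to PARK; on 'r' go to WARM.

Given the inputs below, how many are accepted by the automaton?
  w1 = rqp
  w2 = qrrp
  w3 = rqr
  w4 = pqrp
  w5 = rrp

w1:
  start at PARK
  read 'r': PARK → PARK
  read 'q': PARK → DONE
  read 'p': DONE → DONE
  end DONE, accepted
w2:
  start at PARK
  read 'q': PARK → DONE
  read 'r': DONE → WARM
  read 'r': WARM → WARM
  read 'p': WARM → DONE
  end DONE, accepted
w3:
  start at PARK
  read 'r': PARK → PARK
  read 'q': PARK → DONE
  read 'r': DONE → WARM
  end WARM, rejected
w4:
  start at PARK
  read 'p': PARK → SPIN
  read 'q': SPIN → PARK
  read 'r': PARK → PARK
  read 'p': PARK → SPIN
  end SPIN, accepted
w5:
  start at PARK
  read 'r': PARK → PARK
  read 'r': PARK → PARK
  read 'p': PARK → SPIN
  end SPIN, accepted

4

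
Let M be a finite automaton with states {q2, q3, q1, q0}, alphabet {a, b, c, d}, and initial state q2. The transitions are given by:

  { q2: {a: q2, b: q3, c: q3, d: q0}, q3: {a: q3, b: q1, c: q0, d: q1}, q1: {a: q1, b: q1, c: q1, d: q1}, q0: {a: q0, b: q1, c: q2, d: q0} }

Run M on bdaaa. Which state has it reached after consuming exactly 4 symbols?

Trace: q2 -b-> q3 -d-> q1 -a-> q1 -a-> q1
After 4 symbols: q1.

q1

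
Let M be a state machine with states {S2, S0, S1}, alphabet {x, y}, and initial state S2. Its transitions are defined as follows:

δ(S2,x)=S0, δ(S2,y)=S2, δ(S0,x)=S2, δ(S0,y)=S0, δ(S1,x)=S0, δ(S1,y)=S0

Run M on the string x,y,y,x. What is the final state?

S2

S2 → S0 → S0 → S0 → S2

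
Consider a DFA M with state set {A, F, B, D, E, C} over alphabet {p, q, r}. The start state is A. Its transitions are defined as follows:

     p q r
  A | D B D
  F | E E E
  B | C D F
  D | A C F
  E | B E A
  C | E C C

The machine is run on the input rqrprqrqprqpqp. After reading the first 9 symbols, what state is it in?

start at A
read 'r': A → D
read 'q': D → C
read 'r': C → C
read 'p': C → E
read 'r': E → A
read 'q': A → B
read 'r': B → F
read 'q': F → E
read 'p': E → B
After 9 symbols: B.

B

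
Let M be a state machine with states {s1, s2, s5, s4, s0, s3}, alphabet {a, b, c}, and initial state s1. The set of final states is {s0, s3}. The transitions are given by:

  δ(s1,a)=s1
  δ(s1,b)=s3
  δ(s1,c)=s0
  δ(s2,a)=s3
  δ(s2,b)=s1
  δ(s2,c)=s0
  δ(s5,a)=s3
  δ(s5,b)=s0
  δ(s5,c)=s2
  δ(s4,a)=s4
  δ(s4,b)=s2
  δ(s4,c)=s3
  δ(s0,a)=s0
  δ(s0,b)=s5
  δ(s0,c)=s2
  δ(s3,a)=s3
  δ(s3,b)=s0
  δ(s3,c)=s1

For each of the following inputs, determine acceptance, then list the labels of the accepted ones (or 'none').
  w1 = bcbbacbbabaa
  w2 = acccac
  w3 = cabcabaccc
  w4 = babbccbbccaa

w1:
  start at s1
  read 'b': s1 → s3
  read 'c': s3 → s1
  read 'b': s1 → s3
  read 'b': s3 → s0
  read 'a': s0 → s0
  read 'c': s0 → s2
  read 'b': s2 → s1
  read 'b': s1 → s3
  read 'a': s3 → s3
  read 'b': s3 → s0
  read 'a': s0 → s0
  read 'a': s0 → s0
  end s0, accepted
w2:
  start at s1
  read 'a': s1 → s1
  read 'c': s1 → s0
  read 'c': s0 → s2
  read 'c': s2 → s0
  read 'a': s0 → s0
  read 'c': s0 → s2
  end s2, rejected
w3:
  start at s1
  read 'c': s1 → s0
  read 'a': s0 → s0
  read 'b': s0 → s5
  read 'c': s5 → s2
  read 'a': s2 → s3
  read 'b': s3 → s0
  read 'a': s0 → s0
  read 'c': s0 → s2
  read 'c': s2 → s0
  read 'c': s0 → s2
  end s2, rejected
w4:
  start at s1
  read 'b': s1 → s3
  read 'a': s3 → s3
  read 'b': s3 → s0
  read 'b': s0 → s5
  read 'c': s5 → s2
  read 'c': s2 → s0
  read 'b': s0 → s5
  read 'b': s5 → s0
  read 'c': s0 → s2
  read 'c': s2 → s0
  read 'a': s0 → s0
  read 'a': s0 → s0
  end s0, accepted

w1, w4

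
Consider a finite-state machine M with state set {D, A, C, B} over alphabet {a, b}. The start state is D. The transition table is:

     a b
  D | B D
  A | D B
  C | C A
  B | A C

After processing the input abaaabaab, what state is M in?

start at D
read 'a': D → B
read 'b': B → C
read 'a': C → C
read 'a': C → C
read 'a': C → C
read 'b': C → A
read 'a': A → D
read 'a': D → B
read 'b': B → C

C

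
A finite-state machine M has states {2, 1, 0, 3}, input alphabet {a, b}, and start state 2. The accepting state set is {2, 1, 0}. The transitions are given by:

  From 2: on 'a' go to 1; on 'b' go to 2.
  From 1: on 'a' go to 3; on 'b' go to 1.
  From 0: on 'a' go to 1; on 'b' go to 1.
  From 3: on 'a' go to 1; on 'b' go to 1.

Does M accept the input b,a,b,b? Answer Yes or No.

Yes

2 → 2 → 1 → 1 → 1
End state 1 is accepting.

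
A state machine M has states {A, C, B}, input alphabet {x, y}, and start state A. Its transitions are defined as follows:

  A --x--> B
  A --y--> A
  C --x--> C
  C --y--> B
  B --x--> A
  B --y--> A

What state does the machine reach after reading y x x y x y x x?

A

Trace: A -y-> A -x-> B -x-> A -y-> A -x-> B -y-> A -x-> B -x-> A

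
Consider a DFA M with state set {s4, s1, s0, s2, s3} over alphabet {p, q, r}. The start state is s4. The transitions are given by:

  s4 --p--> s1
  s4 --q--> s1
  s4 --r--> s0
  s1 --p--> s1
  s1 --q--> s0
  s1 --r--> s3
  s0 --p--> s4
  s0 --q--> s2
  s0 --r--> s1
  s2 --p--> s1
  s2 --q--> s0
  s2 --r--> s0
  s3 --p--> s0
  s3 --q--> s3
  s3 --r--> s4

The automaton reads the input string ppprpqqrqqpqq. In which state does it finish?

Trace: s4 -p-> s1 -p-> s1 -p-> s1 -r-> s3 -p-> s0 -q-> s2 -q-> s0 -r-> s1 -q-> s0 -q-> s2 -p-> s1 -q-> s0 -q-> s2

s2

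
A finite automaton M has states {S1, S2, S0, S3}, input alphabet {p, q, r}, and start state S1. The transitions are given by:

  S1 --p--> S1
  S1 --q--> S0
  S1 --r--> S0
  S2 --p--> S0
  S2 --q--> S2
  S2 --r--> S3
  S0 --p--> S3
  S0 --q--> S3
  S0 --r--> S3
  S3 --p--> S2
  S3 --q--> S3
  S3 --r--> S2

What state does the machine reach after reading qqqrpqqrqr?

S3

Trace: S1 -q-> S0 -q-> S3 -q-> S3 -r-> S2 -p-> S0 -q-> S3 -q-> S3 -r-> S2 -q-> S2 -r-> S3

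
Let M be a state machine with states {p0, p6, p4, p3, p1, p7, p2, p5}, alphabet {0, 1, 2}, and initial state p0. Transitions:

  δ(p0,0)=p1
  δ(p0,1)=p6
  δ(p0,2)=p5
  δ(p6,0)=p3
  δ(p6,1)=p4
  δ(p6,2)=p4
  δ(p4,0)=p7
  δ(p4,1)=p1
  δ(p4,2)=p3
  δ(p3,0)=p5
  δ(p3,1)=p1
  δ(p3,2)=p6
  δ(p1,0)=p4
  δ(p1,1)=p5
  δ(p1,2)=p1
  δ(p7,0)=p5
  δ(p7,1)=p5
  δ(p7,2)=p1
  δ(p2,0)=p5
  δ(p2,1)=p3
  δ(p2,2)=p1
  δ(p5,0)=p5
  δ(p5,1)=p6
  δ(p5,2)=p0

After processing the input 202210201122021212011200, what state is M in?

p0 → p5 → p5 → p0 → p5 → p6 → p3 → p6 → p3 → p1 → p5 → p0 → p5 → p5 → p0 → p6 → p4 → p1 → p1 → p4 → p1 → p5 → p0 → p1 → p4

p4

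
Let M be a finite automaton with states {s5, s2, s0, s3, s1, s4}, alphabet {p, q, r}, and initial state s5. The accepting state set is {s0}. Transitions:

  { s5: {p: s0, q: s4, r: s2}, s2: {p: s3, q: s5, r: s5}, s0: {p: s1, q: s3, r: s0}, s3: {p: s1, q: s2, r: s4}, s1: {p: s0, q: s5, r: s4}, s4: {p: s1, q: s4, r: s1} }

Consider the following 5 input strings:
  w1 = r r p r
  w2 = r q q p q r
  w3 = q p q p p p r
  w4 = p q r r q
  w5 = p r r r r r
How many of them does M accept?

w1: Trace: s5 -r-> s2 -r-> s5 -p-> s0 -r-> s0  → end s0, accepted
w2: Trace: s5 -r-> s2 -q-> s5 -q-> s4 -p-> s1 -q-> s5 -r-> s2  → end s2, rejected
w3: Trace: s5 -q-> s4 -p-> s1 -q-> s5 -p-> s0 -p-> s1 -p-> s0 -r-> s0  → end s0, accepted
w4: Trace: s5 -p-> s0 -q-> s3 -r-> s4 -r-> s1 -q-> s5  → end s5, rejected
w5: Trace: s5 -p-> s0 -r-> s0 -r-> s0 -r-> s0 -r-> s0 -r-> s0  → end s0, accepted

3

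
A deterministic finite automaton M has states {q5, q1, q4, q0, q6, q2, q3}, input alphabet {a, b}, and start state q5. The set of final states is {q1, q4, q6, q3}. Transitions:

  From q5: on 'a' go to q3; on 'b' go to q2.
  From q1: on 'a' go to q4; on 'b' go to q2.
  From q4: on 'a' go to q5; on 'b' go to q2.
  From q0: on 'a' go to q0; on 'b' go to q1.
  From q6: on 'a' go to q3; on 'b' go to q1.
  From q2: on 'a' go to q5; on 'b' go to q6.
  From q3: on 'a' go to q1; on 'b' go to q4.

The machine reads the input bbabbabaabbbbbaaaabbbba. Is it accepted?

No

q5 → q2 → q6 → q3 → q4 → q2 → q5 → q2 → q5 → q3 → q4 → q2 → q6 → q1 → q2 → q5 → q3 → q1 → q4 → q2 → q6 → q1 → q2 → q5
End state q5 is not accepting.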